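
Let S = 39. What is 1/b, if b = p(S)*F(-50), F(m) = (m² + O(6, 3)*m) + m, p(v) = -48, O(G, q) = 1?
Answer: -1/115200 ≈ -8.6806e-6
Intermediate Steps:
F(m) = m² + 2*m (F(m) = (m² + 1*m) + m = (m² + m) + m = (m + m²) + m = m² + 2*m)
b = -115200 (b = -(-2400)*(2 - 50) = -(-2400)*(-48) = -48*2400 = -115200)
1/b = 1/(-115200) = -1/115200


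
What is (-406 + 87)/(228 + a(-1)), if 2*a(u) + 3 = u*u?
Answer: -319/227 ≈ -1.4053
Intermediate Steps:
a(u) = -3/2 + u²/2 (a(u) = -3/2 + (u*u)/2 = -3/2 + u²/2)
(-406 + 87)/(228 + a(-1)) = (-406 + 87)/(228 + (-3/2 + (½)*(-1)²)) = -319/(228 + (-3/2 + (½)*1)) = -319/(228 + (-3/2 + ½)) = -319/(228 - 1) = -319/227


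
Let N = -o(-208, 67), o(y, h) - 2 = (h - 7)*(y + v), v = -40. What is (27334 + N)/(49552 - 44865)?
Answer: 42212/4687 ≈ 9.0062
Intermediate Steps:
o(y, h) = 2 + (-40 + y)*(-7 + h) (o(y, h) = 2 + (h - 7)*(y - 40) = 2 + (-7 + h)*(-40 + y) = 2 + (-40 + y)*(-7 + h))
N = 14878 (N = -(282 - 40*67 - 7*(-208) + 67*(-208)) = -(282 - 2680 + 1456 - 13936) = -1*(-14878) = 14878)
(27334 + N)/(49552 - 44865) = (27334 + 14878)/(49552 - 44865) = 42212/4687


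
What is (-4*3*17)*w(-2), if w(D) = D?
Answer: 408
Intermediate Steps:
(-4*3*17)*w(-2) = (-4*3*17)*(-2) = -12*17*(-2) = -204*(-2) = 408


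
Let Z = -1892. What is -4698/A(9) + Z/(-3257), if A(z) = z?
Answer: -1698262/3257 ≈ -521.42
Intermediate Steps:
-4698/A(9) + Z/(-3257) = -4698/9 - 1892/(-3257) = -4698*⅑ - 1892*(-1/3257) = -522 + 1892/3257 = -1698262/3257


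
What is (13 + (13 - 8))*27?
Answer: 486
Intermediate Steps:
(13 + (13 - 8))*27 = (13 + 5)*27 = 18*27 = 486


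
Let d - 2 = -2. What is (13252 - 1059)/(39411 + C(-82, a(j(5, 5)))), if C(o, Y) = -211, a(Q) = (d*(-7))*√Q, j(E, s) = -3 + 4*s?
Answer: 12193/39200 ≈ 0.31105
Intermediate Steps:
d = 0 (d = 2 - 2 = 0)
a(Q) = 0 (a(Q) = (0*(-7))*√Q = 0*√Q = 0)
(13252 - 1059)/(39411 + C(-82, a(j(5, 5)))) = (13252 - 1059)/(39411 - 211) = 12193/39200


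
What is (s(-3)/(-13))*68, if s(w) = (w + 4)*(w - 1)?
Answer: 272/13 ≈ 20.923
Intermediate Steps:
s(w) = (-1 + w)*(4 + w) (s(w) = (4 + w)*(-1 + w) = (-1 + w)*(4 + w))
(s(-3)/(-13))*68 = ((-4 + (-3)² + 3*(-3))/(-13))*68 = ((-4 + 9 - 9)*(-1/13))*68 = -4*(-1/13)*68 = (4/13)*68 = 272/13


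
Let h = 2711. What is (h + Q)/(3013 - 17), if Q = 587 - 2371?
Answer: 927/2996 ≈ 0.30941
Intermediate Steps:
Q = -1784
(h + Q)/(3013 - 17) = (2711 - 1784)/(3013 - 17) = 927/2996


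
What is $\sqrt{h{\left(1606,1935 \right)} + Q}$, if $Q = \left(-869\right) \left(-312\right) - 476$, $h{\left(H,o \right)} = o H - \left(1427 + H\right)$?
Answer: $\sqrt{3375229} \approx 1837.2$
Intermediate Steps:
$h{\left(H,o \right)} = -1427 - H + H o$ ($h{\left(H,o \right)} = H o - \left(1427 + H\right) = -1427 - H + H o$)
$Q = 270652$ ($Q = 271128 - 476 = 270652$)
$\sqrt{h{\left(1606,1935 \right)} + Q} = \sqrt{\left(-1427 - 1606 + 1606 \cdot 1935\right) + 270652} = \sqrt{\left(-1427 - 1606 + 3107610\right) + 270652} = \sqrt{3104577 + 270652} = \sqrt{3375229}$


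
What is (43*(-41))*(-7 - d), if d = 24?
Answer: 54653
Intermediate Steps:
(43*(-41))*(-7 - d) = (43*(-41))*(-7 - 1*24) = -1763*(-7 - 24) = -1763*(-31) = 54653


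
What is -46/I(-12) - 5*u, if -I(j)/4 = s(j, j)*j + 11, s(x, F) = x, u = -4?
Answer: 6223/310 ≈ 20.074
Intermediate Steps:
I(j) = -44 - 4*j² (I(j) = -4*(j*j + 11) = -4*(j² + 11) = -4*(11 + j²) = -44 - 4*j²)
-46/I(-12) - 5*u = -46/(-44 - 4*(-12)²) - 5*(-4) = -46/(-44 - 4*144) + 20 = -46/(-44 - 576) + 20 = -46/(-620) + 20 = -46*(-1/620) + 20 = 23/310 + 20 = 6223/310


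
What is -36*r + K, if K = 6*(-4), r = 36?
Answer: -1320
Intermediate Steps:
K = -24
-36*r + K = -36*36 - 24 = -1296 - 24 = -1320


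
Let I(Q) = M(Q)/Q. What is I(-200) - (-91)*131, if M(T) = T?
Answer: 11922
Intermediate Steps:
I(Q) = 1 (I(Q) = Q/Q = 1)
I(-200) - (-91)*131 = 1 - (-91)*131 = 1 - 1*(-11921) = 1 + 11921 = 11922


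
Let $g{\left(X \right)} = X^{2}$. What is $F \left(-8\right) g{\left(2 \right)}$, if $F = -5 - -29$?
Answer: $-768$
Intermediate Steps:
$F = 24$ ($F = -5 + 29 = 24$)
$F \left(-8\right) g{\left(2 \right)} = 24 \left(-8\right) 2^{2} = \left(-192\right) 4 = -768$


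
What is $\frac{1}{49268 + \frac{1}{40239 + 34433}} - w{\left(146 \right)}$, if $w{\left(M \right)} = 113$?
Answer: $- \frac{415720156289}{3678940097} \approx -113.0$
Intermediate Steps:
$\frac{1}{49268 + \frac{1}{40239 + 34433}} - w{\left(146 \right)} = \frac{1}{49268 + \frac{1}{40239 + 34433}} - 113 = \frac{1}{49268 + \frac{1}{74672}} - 113 = \frac{1}{\frac{3678940097}{74672}} - 113 = \frac{74672}{3678940097} - 113 = - \frac{415720156289}{3678940097}$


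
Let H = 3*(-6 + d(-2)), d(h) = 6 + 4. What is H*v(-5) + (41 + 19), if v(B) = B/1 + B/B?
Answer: 12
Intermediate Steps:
v(B) = 1 + B (v(B) = B*1 + 1 = B + 1 = 1 + B)
d(h) = 10
H = 12 (H = 3*(-6 + 10) = 3*4 = 12)
H*v(-5) + (41 + 19) = 12*(1 - 5) + (41 + 19) = 12*(-4) + 60 = -48 + 60 = 12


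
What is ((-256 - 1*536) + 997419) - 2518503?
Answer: -1521876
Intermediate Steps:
((-256 - 1*536) + 997419) - 2518503 = ((-256 - 536) + 997419) - 2518503 = (-792 + 997419) - 2518503 = 996627 - 2518503 = -1521876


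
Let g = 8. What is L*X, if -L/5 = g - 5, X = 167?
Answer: -2505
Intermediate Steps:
L = -15 (L = -5*(8 - 5) = -5*3 = -15)
L*X = -15*167 = -2505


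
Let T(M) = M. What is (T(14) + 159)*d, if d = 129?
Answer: 22317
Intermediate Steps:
(T(14) + 159)*d = (14 + 159)*129 = 173*129 = 22317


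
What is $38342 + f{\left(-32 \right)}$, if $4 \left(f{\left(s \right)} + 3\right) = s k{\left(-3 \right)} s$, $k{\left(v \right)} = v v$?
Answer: $40643$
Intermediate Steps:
$k{\left(v \right)} = v^{2}$
$f{\left(s \right)} = -3 + \frac{9 s^{2}}{4}$ ($f{\left(s \right)} = -3 + \frac{s \left(-3\right)^{2} s}{4} = -3 + \frac{s 9 s}{4} = -3 + \frac{9 s s}{4} = -3 + \frac{9 s^{2}}{4}$)
$38342 + f{\left(-32 \right)} = 38342 - \left(3 - \frac{9 \left(-32\right)^{2}}{4}\right) = 38342 + \left(-3 + \frac{9}{4} \cdot 1024\right) = 38342 + \left(-3 + 2304\right) = 38342 + 2301 = 40643$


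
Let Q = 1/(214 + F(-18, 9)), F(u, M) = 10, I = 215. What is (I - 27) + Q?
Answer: 42113/224 ≈ 188.00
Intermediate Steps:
Q = 1/224 (Q = 1/(214 + 10) = 1/224 ≈ 0.0044643)
(I - 27) + Q = (215 - 27) + 1/224 = 188 + 1/224 = 42113/224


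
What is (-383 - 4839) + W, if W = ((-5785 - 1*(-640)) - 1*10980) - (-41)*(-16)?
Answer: -22003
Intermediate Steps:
W = -16781 (W = ((-5785 + 640) - 10980) - 1*656 = (-5145 - 10980) - 656 = -16125 - 656 = -16781)
(-383 - 4839) + W = (-383 - 4839) - 16781 = -5222 - 16781 = -22003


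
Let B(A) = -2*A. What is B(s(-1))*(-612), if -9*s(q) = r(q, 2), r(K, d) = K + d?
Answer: -136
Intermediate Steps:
s(q) = -2/9 - q/9 (s(q) = -(q + 2)/9 = -(2 + q)/9 = -2/9 - q/9)
B(s(-1))*(-612) = -2*(-2/9 - ⅑*(-1))*(-612) = -2*(-2/9 + ⅑)*(-612) = -2*(-⅑)*(-612) = (2/9)*(-612) = -136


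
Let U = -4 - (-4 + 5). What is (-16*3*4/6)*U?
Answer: 160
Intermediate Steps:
U = -5 (U = -4 - 1*1 = -4 - 1 = -5)
(-16*3*4/6)*U = -16*3*4/6*(-5) = -192/6*(-5) = -16*2*(-5) = -32*(-5) = 160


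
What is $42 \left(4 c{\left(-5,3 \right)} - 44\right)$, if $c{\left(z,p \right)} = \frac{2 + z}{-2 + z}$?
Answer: $-1776$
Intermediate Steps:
$c{\left(z,p \right)} = \frac{2 + z}{-2 + z}$
$42 \left(4 c{\left(-5,3 \right)} - 44\right) = 42 \left(4 \frac{2 - 5}{-2 - 5} - 44\right) = 42 \left(4 \frac{1}{-7} \left(-3\right) - 44\right) = 42 \left(4 \left(\left(- \frac{1}{7}\right) \left(-3\right)\right) - 44\right) = 42 \left(4 \cdot \frac{3}{7} - 44\right) = 42 \left(\frac{12}{7} - 44\right) = 42 \left(- \frac{296}{7}\right) = -1776$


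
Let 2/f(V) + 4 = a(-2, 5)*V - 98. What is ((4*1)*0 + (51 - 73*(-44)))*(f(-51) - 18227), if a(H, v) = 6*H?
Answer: -15166045492/255 ≈ -5.9475e+7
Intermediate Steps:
f(V) = 2/(-102 - 12*V) (f(V) = 2/(-4 + ((6*(-2))*V - 98)) = 2/(-4 + (-12*V - 98)) = 2/(-4 + (-98 - 12*V)) = 2/(-102 - 12*V))
((4*1)*0 + (51 - 73*(-44)))*(f(-51) - 18227) = ((4*1)*0 + (51 - 73*(-44)))*(-1/(51 + 6*(-51)) - 18227) = (4*0 + (51 + 3212))*(-1/(51 - 306) - 18227) = (0 + 3263)*(-1/(-255) - 18227) = 3263*(-1*(-1/255) - 18227) = 3263*(1/255 - 18227) = 3263*(-4647884/255) = -15166045492/255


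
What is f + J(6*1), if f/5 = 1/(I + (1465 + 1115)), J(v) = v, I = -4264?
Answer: 10099/1684 ≈ 5.9970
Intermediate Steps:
f = -5/1684 (f = 5/(-4264 + (1465 + 1115)) = 5/(-4264 + 2580) = 5/(-1684) = 5*(-1/1684) = -5/1684 ≈ -0.0029691)
f + J(6*1) = -5/1684 + 6*1 = -5/1684 + 6 = 10099/1684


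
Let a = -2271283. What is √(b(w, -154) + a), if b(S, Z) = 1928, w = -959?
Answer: 121*I*√155 ≈ 1506.4*I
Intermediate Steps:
√(b(w, -154) + a) = √(1928 - 2271283) = √(-2269355) = 121*I*√155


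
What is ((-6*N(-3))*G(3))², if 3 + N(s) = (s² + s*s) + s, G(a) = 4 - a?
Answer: 5184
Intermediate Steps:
N(s) = -3 + s + 2*s² (N(s) = -3 + ((s² + s*s) + s) = -3 + ((s² + s²) + s) = -3 + (2*s² + s) = -3 + (s + 2*s²) = -3 + s + 2*s²)
((-6*N(-3))*G(3))² = ((-6*(-3 - 3 + 2*(-3)²))*(4 - 1*3))² = ((-6*(-3 - 3 + 2*9))*(4 - 3))² = (-6*(-3 - 3 + 18)*1)² = (-6*12*1)² = (-72*1)² = (-72)² = 5184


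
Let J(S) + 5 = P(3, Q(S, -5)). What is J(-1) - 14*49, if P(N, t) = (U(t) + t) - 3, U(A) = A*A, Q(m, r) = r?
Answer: -674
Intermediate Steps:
U(A) = A²
P(N, t) = -3 + t + t² (P(N, t) = (t² + t) - 3 = (t + t²) - 3 = -3 + t + t²)
J(S) = 12 (J(S) = -5 + (-3 - 5 + (-5)²) = -5 + (-3 - 5 + 25) = -5 + 17 = 12)
J(-1) - 14*49 = 12 - 14*49 = 12 - 686 = -674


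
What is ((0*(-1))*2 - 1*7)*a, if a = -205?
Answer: 1435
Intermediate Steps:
((0*(-1))*2 - 1*7)*a = ((0*(-1))*2 - 1*7)*(-205) = (0*2 - 7)*(-205) = (0 - 7)*(-205) = -7*(-205) = 1435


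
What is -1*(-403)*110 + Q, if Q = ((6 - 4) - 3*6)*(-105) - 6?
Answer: 46004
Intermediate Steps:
Q = 1674 (Q = (2 - 18)*(-105) - 6 = -16*(-105) - 6 = 1680 - 6 = 1674)
-1*(-403)*110 + Q = -1*(-403)*110 + 1674 = 403*110 + 1674 = 44330 + 1674 = 46004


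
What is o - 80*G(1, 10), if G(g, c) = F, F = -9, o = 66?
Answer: 786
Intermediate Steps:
G(g, c) = -9
o - 80*G(1, 10) = 66 - 80*(-9) = 66 + 720 = 786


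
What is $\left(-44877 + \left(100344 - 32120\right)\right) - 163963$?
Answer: $-140616$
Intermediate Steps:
$\left(-44877 + \left(100344 - 32120\right)\right) - 163963 = \left(-44877 + 68224\right) - 163963 = 23347 - 163963 = -140616$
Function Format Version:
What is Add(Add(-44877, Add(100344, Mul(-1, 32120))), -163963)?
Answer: -140616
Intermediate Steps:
Add(Add(-44877, Add(100344, Mul(-1, 32120))), -163963) = Add(Add(-44877, Add(100344, -32120)), -163963) = Add(Add(-44877, 68224), -163963) = Add(23347, -163963) = -140616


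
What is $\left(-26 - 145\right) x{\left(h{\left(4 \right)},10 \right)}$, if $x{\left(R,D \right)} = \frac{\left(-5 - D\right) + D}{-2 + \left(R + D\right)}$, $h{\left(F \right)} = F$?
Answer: $\frac{285}{4} \approx 71.25$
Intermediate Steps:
$x{\left(R,D \right)} = - \frac{5}{-2 + D + R}$ ($x{\left(R,D \right)} = - \frac{5}{-2 + \left(D + R\right)} = - \frac{5}{-2 + D + R}$)
$\left(-26 - 145\right) x{\left(h{\left(4 \right)},10 \right)} = \left(-26 - 145\right) \left(- \frac{5}{-2 + 10 + 4}\right) = - 171 \left(- \frac{5}{12}\right) = - 171 \left(\left(-5\right) \frac{1}{12}\right) = \left(-171\right) \left(- \frac{5}{12}\right) = \frac{285}{4}$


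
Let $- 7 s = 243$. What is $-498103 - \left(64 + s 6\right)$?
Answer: $- \frac{3485711}{7} \approx -4.9796 \cdot 10^{5}$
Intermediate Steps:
$s = - \frac{243}{7}$ ($s = \left(- \frac{1}{7}\right) 243 = - \frac{243}{7} \approx -34.714$)
$-498103 - \left(64 + s 6\right) = -498103 - \left(64 - \frac{1458}{7}\right) = -498103 - - \frac{1010}{7} = -498103 + \frac{1010}{7} = - \frac{3485711}{7}$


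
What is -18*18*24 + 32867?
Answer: 25091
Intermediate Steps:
-18*18*24 + 32867 = -324*24 + 32867 = -7776 + 32867 = 25091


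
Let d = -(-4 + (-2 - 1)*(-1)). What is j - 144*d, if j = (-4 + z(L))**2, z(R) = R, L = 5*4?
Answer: 112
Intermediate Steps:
L = 20
j = 256 (j = (-4 + 20)**2 = 16**2 = 256)
d = 1 (d = -(-4 - 3*(-1)) = -(-4 + 3) = -1*(-1) = 1)
j - 144*d = 256 - 144*1 = 256 - 144 = 112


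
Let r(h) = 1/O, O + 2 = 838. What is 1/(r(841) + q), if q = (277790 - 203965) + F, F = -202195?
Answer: -836/107317319 ≈ -7.7900e-6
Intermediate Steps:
O = 836 (O = -2 + 838 = 836)
r(h) = 1/836
q = -128370 (q = (277790 - 203965) - 202195 = 73825 - 202195 = -128370)
1/(r(841) + q) = 1/(1/836 - 128370) = 1/(-107317319/836) = -836/107317319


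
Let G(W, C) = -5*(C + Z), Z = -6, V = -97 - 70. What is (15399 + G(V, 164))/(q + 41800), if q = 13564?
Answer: 14609/55364 ≈ 0.26387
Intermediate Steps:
V = -167
G(W, C) = 30 - 5*C (G(W, C) = -5*(C - 6) = -5*(-6 + C) = 30 - 5*C)
(15399 + G(V, 164))/(q + 41800) = (15399 + (30 - 5*164))/(13564 + 41800) = (15399 + (30 - 820))/55364 = (15399 - 790)*(1/55364) = 14609*(1/55364) = 14609/55364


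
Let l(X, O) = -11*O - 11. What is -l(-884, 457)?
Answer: 5038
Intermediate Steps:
l(X, O) = -11 - 11*O
-l(-884, 457) = -(-11 - 11*457) = -(-11 - 5027) = -1*(-5038) = 5038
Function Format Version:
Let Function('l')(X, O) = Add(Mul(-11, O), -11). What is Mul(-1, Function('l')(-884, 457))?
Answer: 5038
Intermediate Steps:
Function('l')(X, O) = Add(-11, Mul(-11, O))
Mul(-1, Function('l')(-884, 457)) = Mul(-1, Add(-11, Mul(-11, 457))) = Mul(-1, Add(-11, -5027)) = Mul(-1, -5038) = 5038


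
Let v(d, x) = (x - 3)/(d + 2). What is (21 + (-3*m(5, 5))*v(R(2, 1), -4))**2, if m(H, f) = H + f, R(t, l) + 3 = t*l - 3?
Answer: 7056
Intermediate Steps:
R(t, l) = -6 + l*t (R(t, l) = -3 + (t*l - 3) = -3 + (l*t - 3) = -3 + (-3 + l*t) = -6 + l*t)
v(d, x) = (-3 + x)/(2 + d)
(21 + (-3*m(5, 5))*v(R(2, 1), -4))**2 = (21 + (-3*(5 + 5))*((-3 - 4)/(2 + (-6 + 1*2))))**2 = (21 + (-3*10)*(-7/(2 + (-6 + 2))))**2 = (21 - 30*(-7)/(2 - 4))**2 = (21 - 30*(-7)/(-2))**2 = (21 - (-15)*(-7))**2 = (21 - 30*7/2)**2 = (21 - 105)**2 = (-84)**2 = 7056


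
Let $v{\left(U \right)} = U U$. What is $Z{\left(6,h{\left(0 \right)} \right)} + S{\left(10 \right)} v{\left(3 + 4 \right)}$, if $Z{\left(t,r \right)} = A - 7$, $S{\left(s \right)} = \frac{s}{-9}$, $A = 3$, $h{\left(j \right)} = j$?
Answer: $- \frac{526}{9} \approx -58.444$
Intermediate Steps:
$v{\left(U \right)} = U^{2}$
$S{\left(s \right)} = - \frac{s}{9}$ ($S{\left(s \right)} = s \left(- \frac{1}{9}\right) = - \frac{s}{9}$)
$Z{\left(t,r \right)} = -4$ ($Z{\left(t,r \right)} = 3 - 7 = -4$)
$Z{\left(6,h{\left(0 \right)} \right)} + S{\left(10 \right)} v{\left(3 + 4 \right)} = -4 + \left(- \frac{1}{9}\right) 10 \left(3 + 4\right)^{2} = -4 - \frac{10 \cdot 7^{2}}{9} = -4 - \frac{490}{9} = - \frac{526}{9}$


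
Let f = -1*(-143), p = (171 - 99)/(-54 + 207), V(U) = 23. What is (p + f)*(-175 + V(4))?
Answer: -370728/17 ≈ -21808.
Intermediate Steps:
p = 8/17 (p = 72/153 = 72*(1/153) = 8/17 ≈ 0.47059)
f = 143
(p + f)*(-175 + V(4)) = (8/17 + 143)*(-175 + 23) = (2439/17)*(-152) = -370728/17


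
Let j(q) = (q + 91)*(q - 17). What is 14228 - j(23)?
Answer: 13544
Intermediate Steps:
j(q) = (-17 + q)*(91 + q) (j(q) = (91 + q)*(-17 + q) = (-17 + q)*(91 + q))
14228 - j(23) = 14228 - (-1547 + 23² + 74*23) = 14228 - (-1547 + 529 + 1702) = 14228 - 1*684 = 14228 - 684 = 13544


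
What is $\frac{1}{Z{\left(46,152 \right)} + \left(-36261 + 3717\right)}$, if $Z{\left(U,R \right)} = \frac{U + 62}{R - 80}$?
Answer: $- \frac{2}{65085} \approx -3.0729 \cdot 10^{-5}$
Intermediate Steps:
$Z{\left(U,R \right)} = \frac{62 + U}{-80 + R}$
$\frac{1}{Z{\left(46,152 \right)} + \left(-36261 + 3717\right)} = \frac{1}{\frac{62 + 46}{-80 + 152} + \left(-36261 + 3717\right)} = \frac{1}{\frac{1}{72} \cdot 108 - 32544} = \frac{1}{\frac{3}{2} - 32544} = \frac{1}{- \frac{65085}{2}} = - \frac{2}{65085}$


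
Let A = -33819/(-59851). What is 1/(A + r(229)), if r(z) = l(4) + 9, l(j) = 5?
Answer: 59851/871733 ≈ 0.068658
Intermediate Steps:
A = 33819/59851 (A = -33819*(-1/59851) = 33819/59851 ≈ 0.56505)
r(z) = 14 (r(z) = 5 + 9 = 14)
1/(A + r(229)) = 1/(33819/59851 + 14) = 1/(871733/59851) = 59851/871733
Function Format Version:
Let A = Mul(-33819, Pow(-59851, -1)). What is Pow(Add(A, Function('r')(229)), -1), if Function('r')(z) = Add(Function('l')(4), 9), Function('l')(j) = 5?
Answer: Rational(59851, 871733) ≈ 0.068658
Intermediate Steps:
A = Rational(33819, 59851) (A = Mul(-33819, Rational(-1, 59851)) = Rational(33819, 59851) ≈ 0.56505)
Function('r')(z) = 14 (Function('r')(z) = Add(5, 9) = 14)
Pow(Add(A, Function('r')(229)), -1) = Pow(Add(Rational(33819, 59851), 14), -1) = Pow(Rational(871733, 59851), -1) = Rational(59851, 871733)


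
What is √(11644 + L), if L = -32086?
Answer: I*√20442 ≈ 142.98*I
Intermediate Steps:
√(11644 + L) = √(11644 - 32086) = √(-20442) = I*√20442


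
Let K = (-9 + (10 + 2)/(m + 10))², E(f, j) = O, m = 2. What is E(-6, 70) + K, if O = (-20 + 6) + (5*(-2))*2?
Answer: 30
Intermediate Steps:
O = -34 (O = -14 - 10*2 = -14 - 20 = -34)
E(f, j) = -34
K = 64 (K = (-9 + (10 + 2)/(2 + 10))² = (-9 + 12/12)² = (-9 + 12*(1/12))² = (-9 + 1)² = (-8)² = 64)
E(-6, 70) + K = -34 + 64 = 30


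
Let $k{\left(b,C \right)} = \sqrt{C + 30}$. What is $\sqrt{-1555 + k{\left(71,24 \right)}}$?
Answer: $\sqrt{-1555 + 3 \sqrt{6}} \approx 39.34 i$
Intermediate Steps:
$k{\left(b,C \right)} = \sqrt{30 + C}$
$\sqrt{-1555 + k{\left(71,24 \right)}} = \sqrt{-1555 + \sqrt{30 + 24}} = \sqrt{-1555 + \sqrt{54}} = \sqrt{-1555 + 3 \sqrt{6}}$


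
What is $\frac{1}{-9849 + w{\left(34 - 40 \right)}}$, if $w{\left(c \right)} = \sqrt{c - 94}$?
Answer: $- \frac{9849}{97002901} - \frac{10 i}{97002901} \approx -0.00010153 - 1.0309 \cdot 10^{-7} i$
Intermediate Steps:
$w{\left(c \right)} = \sqrt{-94 + c}$
$\frac{1}{-9849 + w{\left(34 - 40 \right)}} = \frac{1}{-9849 + \sqrt{-94 + \left(34 - 40\right)}} = \frac{1}{-9849 + \sqrt{-94 - 6}} = \frac{1}{-9849 + \sqrt{-100}} = \frac{1}{-9849 + 10 i} = \frac{-9849 - 10 i}{97002901}$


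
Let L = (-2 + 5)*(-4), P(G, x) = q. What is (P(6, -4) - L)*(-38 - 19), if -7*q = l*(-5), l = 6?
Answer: -6498/7 ≈ -928.29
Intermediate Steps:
q = 30/7 (q = -6*(-5)/7 = -1/7*(-30) = 30/7 ≈ 4.2857)
P(G, x) = 30/7
L = -12 (L = 3*(-4) = -12)
(P(6, -4) - L)*(-38 - 19) = (30/7 - 1*(-12))*(-38 - 19) = (30/7 + 12)*(-57) = (114/7)*(-57) = -6498/7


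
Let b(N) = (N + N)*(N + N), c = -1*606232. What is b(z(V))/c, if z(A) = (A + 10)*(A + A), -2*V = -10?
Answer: -11250/75779 ≈ -0.14846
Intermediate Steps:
V = 5 (V = -1/2*(-10) = 5)
c = -606232
z(A) = 2*A*(10 + A) (z(A) = (10 + A)*(2*A) = 2*A*(10 + A))
b(N) = 4*N**2 (b(N) = (2*N)*(2*N) = 4*N**2)
b(z(V))/c = (4*(2*5*(10 + 5))**2)/(-606232) = (4*(2*5*15)**2)*(-1/606232) = (4*150**2)*(-1/606232) = (4*22500)*(-1/606232) = 90000*(-1/606232) = -11250/75779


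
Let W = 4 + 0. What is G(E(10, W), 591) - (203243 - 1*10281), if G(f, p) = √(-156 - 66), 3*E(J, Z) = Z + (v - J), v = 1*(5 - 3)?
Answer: -192962 + I*√222 ≈ -1.9296e+5 + 14.9*I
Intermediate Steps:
v = 2 (v = 1*2 = 2)
W = 4
E(J, Z) = ⅔ - J/3 + Z/3 (E(J, Z) = (Z + (2 - J))/3 = (2 + Z - J)/3 = ⅔ - J/3 + Z/3)
G(f, p) = I*√222 (G(f, p) = √(-222) = I*√222)
G(E(10, W), 591) - (203243 - 1*10281) = I*√222 - (203243 - 1*10281) = I*√222 - (203243 - 10281) = I*√222 - 1*192962 = I*√222 - 192962 = -192962 + I*√222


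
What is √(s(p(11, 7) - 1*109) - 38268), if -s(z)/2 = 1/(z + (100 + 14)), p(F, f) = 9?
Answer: I*√1875139/7 ≈ 195.62*I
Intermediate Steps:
s(z) = -2/(114 + z) (s(z) = -2/(z + (100 + 14)) = -2/(z + 114) = -2/(114 + z))
√(s(p(11, 7) - 1*109) - 38268) = √(-2/(114 + (9 - 1*109)) - 38268) = √(-2/(114 + (9 - 109)) - 38268) = √(-2/(114 - 100) - 38268) = √(-2/14 - 38268) = √(-2*1/14 - 38268) = √(-⅐ - 38268) = √(-267877/7) = I*√1875139/7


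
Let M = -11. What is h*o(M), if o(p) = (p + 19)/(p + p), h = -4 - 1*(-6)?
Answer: -8/11 ≈ -0.72727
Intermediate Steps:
h = 2 (h = -4 + 6 = 2)
o(p) = (19 + p)/(2*p) (o(p) = (19 + p)/((2*p)) = (19 + p)*(1/(2*p)) = (19 + p)/(2*p))
h*o(M) = 2*((1/2)*(19 - 11)/(-11)) = 2*((1/2)*(-1/11)*8) = 2*(-4/11) = -8/11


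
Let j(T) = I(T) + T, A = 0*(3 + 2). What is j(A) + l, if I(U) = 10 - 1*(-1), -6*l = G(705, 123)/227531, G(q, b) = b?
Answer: 5005641/455062 ≈ 11.000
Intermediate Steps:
A = 0 (A = 0*5 = 0)
l = -41/455062 (l = -41/(2*227531) = -⅙*123/227531 = -41/455062 ≈ -9.0098e-5)
I(U) = 11 (I(U) = 10 + 1 = 11)
j(T) = 11 + T
j(A) + l = (11 + 0) - 41/455062 = 11 - 41/455062 = 5005641/455062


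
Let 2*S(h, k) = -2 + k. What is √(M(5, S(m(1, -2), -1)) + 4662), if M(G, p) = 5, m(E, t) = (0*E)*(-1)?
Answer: √4667 ≈ 68.315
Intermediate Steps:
m(E, t) = 0 (m(E, t) = 0*(-1) = 0)
S(h, k) = -1 + k/2 (S(h, k) = (-2 + k)/2 = -1 + k/2)
√(M(5, S(m(1, -2), -1)) + 4662) = √(5 + 4662) = √4667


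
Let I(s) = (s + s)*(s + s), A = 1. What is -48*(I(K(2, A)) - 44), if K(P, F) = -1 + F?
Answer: 2112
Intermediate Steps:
I(s) = 4*s² (I(s) = (2*s)*(2*s) = 4*s²)
-48*(I(K(2, A)) - 44) = -48*(4*(-1 + 1)² - 44) = -48*(4*0² - 44) = -48*(4*0 - 44) = -48*(0 - 44) = -48*(-44) = 2112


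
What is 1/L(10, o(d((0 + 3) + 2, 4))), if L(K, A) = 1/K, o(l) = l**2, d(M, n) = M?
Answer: 10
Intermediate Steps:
1/L(10, o(d((0 + 3) + 2, 4))) = 1/(1/10) = 10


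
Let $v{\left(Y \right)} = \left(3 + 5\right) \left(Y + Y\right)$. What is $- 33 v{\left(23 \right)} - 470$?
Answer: $-12614$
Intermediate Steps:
$v{\left(Y \right)} = 16 Y$ ($v{\left(Y \right)} = 8 \cdot 2 Y = 16 Y$)
$- 33 v{\left(23 \right)} - 470 = - 33 \cdot 16 \cdot 23 - 470 = \left(-33\right) 368 - 470 = -12144 - 470 = -12614$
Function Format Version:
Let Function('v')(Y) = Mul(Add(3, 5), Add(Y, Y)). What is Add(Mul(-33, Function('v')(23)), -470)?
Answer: -12614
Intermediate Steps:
Function('v')(Y) = Mul(16, Y) (Function('v')(Y) = Mul(8, Mul(2, Y)) = Mul(16, Y))
Add(Mul(-33, Function('v')(23)), -470) = Add(Mul(-33, Mul(16, 23)), -470) = Add(Mul(-33, 368), -470) = Add(-12144, -470) = -12614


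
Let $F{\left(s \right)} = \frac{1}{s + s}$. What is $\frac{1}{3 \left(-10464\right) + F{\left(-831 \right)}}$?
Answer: $- \frac{1662}{52173505} \approx -3.1855 \cdot 10^{-5}$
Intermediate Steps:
$F{\left(s \right)} = \frac{1}{2 s}$
$\frac{1}{3 \left(-10464\right) + F{\left(-831 \right)}} = \frac{1}{3 \left(-10464\right) + \frac{1}{2 \left(-831\right)}} = \frac{1}{-31392 + \frac{1}{2} \left(- \frac{1}{831}\right)} = \frac{1}{-31392 - \frac{1}{1662}} = \frac{1}{- \frac{52173505}{1662}} = - \frac{1662}{52173505}$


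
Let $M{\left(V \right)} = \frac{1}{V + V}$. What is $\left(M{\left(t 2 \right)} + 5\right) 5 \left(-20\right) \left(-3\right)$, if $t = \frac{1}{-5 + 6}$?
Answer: $1575$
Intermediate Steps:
$t = 1$ ($t = 1^{-1} = 1$)
$M{\left(V \right)} = \frac{1}{2 V}$
$\left(M{\left(t 2 \right)} + 5\right) 5 \left(-20\right) \left(-3\right) = \left(\frac{1}{2 \cdot 1 \cdot 2} + 5\right) 5 \left(-20\right) \left(-3\right) = \left(\frac{1}{2 \cdot 2} + 5\right) 5 \left(-20\right) \left(-3\right) = \left(\frac{1}{2} \cdot \frac{1}{2} + 5\right) 5 \left(-20\right) \left(-3\right) = \left(\frac{1}{4} + 5\right) 5 \left(-20\right) \left(-3\right) = \frac{21}{4} \cdot 5 \left(-20\right) \left(-3\right) = \frac{105}{4} \left(-20\right) \left(-3\right) = \left(-525\right) \left(-3\right) = 1575$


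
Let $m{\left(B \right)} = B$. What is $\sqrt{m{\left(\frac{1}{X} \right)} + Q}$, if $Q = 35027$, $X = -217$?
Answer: $\frac{\sqrt{1649386186}}{217} \approx 187.16$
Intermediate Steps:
$\sqrt{m{\left(\frac{1}{X} \right)} + Q} = \sqrt{\frac{1}{-217} + 35027} = \sqrt{- \frac{1}{217} + 35027} = \sqrt{\frac{7600858}{217}} = \frac{\sqrt{1649386186}}{217}$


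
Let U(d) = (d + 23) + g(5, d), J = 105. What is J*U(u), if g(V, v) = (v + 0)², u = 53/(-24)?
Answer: 517475/192 ≈ 2695.2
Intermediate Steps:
u = -53/24 (u = 53*(-1/24) = -53/24 ≈ -2.2083)
g(V, v) = v²
U(d) = 23 + d + d² (U(d) = (d + 23) + d² = (23 + d) + d² = 23 + d + d²)
J*U(u) = 105*(23 - 53/24 + (-53/24)²) = 105*(23 - 53/24 + 2809/576) = 105*(14785/576) = 517475/192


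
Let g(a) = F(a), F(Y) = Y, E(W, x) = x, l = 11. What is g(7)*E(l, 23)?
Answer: 161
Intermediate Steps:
g(a) = a
g(7)*E(l, 23) = 7*23 = 161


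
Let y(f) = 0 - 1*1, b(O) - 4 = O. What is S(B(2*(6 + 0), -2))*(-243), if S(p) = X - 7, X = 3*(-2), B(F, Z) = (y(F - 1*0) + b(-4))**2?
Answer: 3159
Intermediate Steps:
b(O) = 4 + O
y(f) = -1 (y(f) = 0 - 1 = -1)
B(F, Z) = 1 (B(F, Z) = (-1 + (4 - 4))**2 = (-1 + 0)**2 = (-1)**2 = 1)
X = -6
S(p) = -13 (S(p) = -6 - 7 = -13)
S(B(2*(6 + 0), -2))*(-243) = -13*(-243) = 3159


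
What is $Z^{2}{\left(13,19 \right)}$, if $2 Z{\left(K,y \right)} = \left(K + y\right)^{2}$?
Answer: $262144$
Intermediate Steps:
$Z{\left(K,y \right)} = \frac{\left(K + y\right)^{2}}{2}$
$Z^{2}{\left(13,19 \right)} = \left(\frac{\left(13 + 19\right)^{2}}{2}\right)^{2} = \left(\frac{32^{2}}{2}\right)^{2} = \left(\frac{1}{2} \cdot 1024\right)^{2} = 512^{2} = 262144$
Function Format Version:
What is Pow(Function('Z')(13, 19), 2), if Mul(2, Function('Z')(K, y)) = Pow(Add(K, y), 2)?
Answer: 262144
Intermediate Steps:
Function('Z')(K, y) = Mul(Rational(1, 2), Pow(Add(K, y), 2))
Pow(Function('Z')(13, 19), 2) = Pow(Mul(Rational(1, 2), Pow(Add(13, 19), 2)), 2) = Pow(Mul(Rational(1, 2), Pow(32, 2)), 2) = Pow(Mul(Rational(1, 2), 1024), 2) = Pow(512, 2) = 262144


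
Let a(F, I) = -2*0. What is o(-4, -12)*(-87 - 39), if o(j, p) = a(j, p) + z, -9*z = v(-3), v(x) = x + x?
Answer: -84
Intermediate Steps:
a(F, I) = 0
v(x) = 2*x
z = ⅔ (z = -2*(-3)/9 = -⅑*(-6) = ⅔ ≈ 0.66667)
o(j, p) = ⅔ (o(j, p) = 0 + ⅔ = ⅔)
o(-4, -12)*(-87 - 39) = 2*(-87 - 39)/3 = (⅔)*(-126) = -84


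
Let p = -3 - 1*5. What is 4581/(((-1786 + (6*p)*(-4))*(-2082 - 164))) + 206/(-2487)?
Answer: -726112597/8903768388 ≈ -0.081551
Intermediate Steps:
p = -8 (p = -3 - 5 = -8)
4581/(((-1786 + (6*p)*(-4))*(-2082 - 164))) + 206/(-2487) = 4581/(((-1786 + (6*(-8))*(-4))*(-2082 - 164))) + 206/(-2487) = 4581/(((-1786 - 48*(-4))*(-2246))) + 206*(-1/2487) = 4581/(((-1786 + 192)*(-2246))) - 206/2487 = 4581/((-1594*(-2246))) - 206/2487 = 4581/3580124 - 206/2487 = -726112597/8903768388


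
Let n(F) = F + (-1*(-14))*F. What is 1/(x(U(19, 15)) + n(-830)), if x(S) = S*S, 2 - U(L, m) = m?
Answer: -1/12281 ≈ -8.1427e-5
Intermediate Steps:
U(L, m) = 2 - m
x(S) = S²
n(F) = 15*F (n(F) = F + 14*F = 15*F)
1/(x(U(19, 15)) + n(-830)) = 1/((2 - 1*15)² + 15*(-830)) = 1/((2 - 15)² - 12450) = 1/((-13)² - 12450) = 1/(169 - 12450) = 1/(-12281) = -1/12281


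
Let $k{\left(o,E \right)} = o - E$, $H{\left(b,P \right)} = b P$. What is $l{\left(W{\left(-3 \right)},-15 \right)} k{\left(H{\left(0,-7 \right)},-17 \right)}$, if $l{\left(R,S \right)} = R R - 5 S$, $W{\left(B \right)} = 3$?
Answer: $1428$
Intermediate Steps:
$l{\left(R,S \right)} = R^{2} - 5 S$
$H{\left(b,P \right)} = P b$
$l{\left(W{\left(-3 \right)},-15 \right)} k{\left(H{\left(0,-7 \right)},-17 \right)} = \left(3^{2} - -75\right) \left(\left(-7\right) 0 - -17\right) = \left(9 + 75\right) \left(0 + 17\right) = 84 \cdot 17 = 1428$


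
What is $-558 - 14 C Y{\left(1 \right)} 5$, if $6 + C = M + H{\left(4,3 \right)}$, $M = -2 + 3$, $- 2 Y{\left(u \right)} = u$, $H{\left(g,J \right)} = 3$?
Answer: $-628$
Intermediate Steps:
$Y{\left(u \right)} = - \frac{u}{2}$
$M = 1$
$C = -2$ ($C = -6 + \left(1 + 3\right) = -6 + 4 = -2$)
$-558 - 14 C Y{\left(1 \right)} 5 = -558 - 14 \left(-2\right) \left(- \frac{1}{2}\right) 1 \cdot 5 = -558 - - 28 \left(\left(- \frac{1}{2}\right) 5\right) = -558 - \left(-28\right) \left(- \frac{5}{2}\right) = -558 - 70 = -628$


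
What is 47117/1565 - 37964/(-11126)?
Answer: 291818701/8706095 ≈ 33.519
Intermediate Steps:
47117/1565 - 37964/(-11126) = 47117*(1/1565) - 37964*(-1/11126) = 47117/1565 + 18982/5563 = 291818701/8706095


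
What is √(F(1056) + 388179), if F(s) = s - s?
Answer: 3*√43131 ≈ 623.04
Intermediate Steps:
F(s) = 0
√(F(1056) + 388179) = √(0 + 388179) = √388179 = 3*√43131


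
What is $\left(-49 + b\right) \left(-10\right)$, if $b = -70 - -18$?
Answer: $1010$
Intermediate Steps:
$b = -52$ ($b = -70 + 18 = -52$)
$\left(-49 + b\right) \left(-10\right) = \left(-49 - 52\right) \left(-10\right) = \left(-101\right) \left(-10\right) = 1010$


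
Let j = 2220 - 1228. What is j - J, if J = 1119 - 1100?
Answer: 973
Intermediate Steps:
j = 992
J = 19
j - J = 992 - 1*19 = 992 - 19 = 973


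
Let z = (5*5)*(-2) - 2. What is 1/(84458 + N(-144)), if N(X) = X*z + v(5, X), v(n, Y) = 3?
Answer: 1/91949 ≈ 1.0876e-5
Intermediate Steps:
z = -52 (z = 25*(-2) - 2 = -50 - 2 = -52)
N(X) = 3 - 52*X (N(X) = X*(-52) + 3 = -52*X + 3 = 3 - 52*X)
1/(84458 + N(-144)) = 1/(84458 + (3 - 52*(-144))) = 1/(84458 + (3 + 7488)) = 1/(84458 + 7491) = 1/91949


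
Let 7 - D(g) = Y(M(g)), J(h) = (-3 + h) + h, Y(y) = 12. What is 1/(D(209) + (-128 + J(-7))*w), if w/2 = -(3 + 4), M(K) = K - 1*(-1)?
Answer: 1/2025 ≈ 0.00049383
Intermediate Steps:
M(K) = 1 + K (M(K) = K + 1 = 1 + K)
w = -14 (w = 2*(-(3 + 4)) = 2*(-1*7) = 2*(-7) = -14)
J(h) = -3 + 2*h
D(g) = -5 (D(g) = 7 - 1*12 = 7 - 12 = -5)
1/(D(209) + (-128 + J(-7))*w) = 1/(-5 + (-128 + (-3 + 2*(-7)))*(-14)) = 1/(-5 + (-128 + (-3 - 14))*(-14)) = 1/(-5 + (-128 - 17)*(-14)) = 1/(-5 - 145*(-14)) = 1/(-5 + 2030) = 1/2025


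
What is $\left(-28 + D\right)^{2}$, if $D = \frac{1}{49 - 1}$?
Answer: $\frac{1803649}{2304} \approx 782.83$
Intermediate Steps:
$D = \frac{1}{48} \approx 0.020833$
$\left(-28 + D\right)^{2} = \left(-28 + \frac{1}{48}\right)^{2} = \left(- \frac{1343}{48}\right)^{2} = \frac{1803649}{2304}$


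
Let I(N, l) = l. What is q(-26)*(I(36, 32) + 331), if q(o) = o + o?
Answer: -18876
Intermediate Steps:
q(o) = 2*o
q(-26)*(I(36, 32) + 331) = (2*(-26))*(32 + 331) = -52*363 = -18876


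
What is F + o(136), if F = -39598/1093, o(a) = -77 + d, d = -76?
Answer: -206827/1093 ≈ -189.23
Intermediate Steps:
o(a) = -153 (o(a) = -77 - 76 = -153)
F = -39598/1093 (F = -39598*1/1093 = -39598/1093 ≈ -36.229)
F + o(136) = -39598/1093 - 153 = -206827/1093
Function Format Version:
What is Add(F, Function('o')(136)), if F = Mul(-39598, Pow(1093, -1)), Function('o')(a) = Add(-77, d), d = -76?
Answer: Rational(-206827, 1093) ≈ -189.23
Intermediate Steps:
Function('o')(a) = -153 (Function('o')(a) = Add(-77, -76) = -153)
F = Rational(-39598, 1093) (F = Mul(-39598, Rational(1, 1093)) = Rational(-39598, 1093) ≈ -36.229)
Add(F, Function('o')(136)) = Add(Rational(-39598, 1093), -153) = Rational(-206827, 1093)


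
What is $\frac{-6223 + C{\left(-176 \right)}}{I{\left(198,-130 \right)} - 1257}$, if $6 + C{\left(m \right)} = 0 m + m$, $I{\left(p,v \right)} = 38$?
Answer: $\frac{6405}{1219} \approx 5.2543$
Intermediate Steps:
$C{\left(m \right)} = -6 + m$ ($C{\left(m \right)} = -6 + \left(0 m + m\right) = -6 + \left(0 + m\right) = -6 + m$)
$\frac{-6223 + C{\left(-176 \right)}}{I{\left(198,-130 \right)} - 1257} = \frac{-6223 - 182}{38 - 1257} = \frac{-6223 - 182}{-1219} = \left(-6405\right) \left(- \frac{1}{1219}\right) = \frac{6405}{1219}$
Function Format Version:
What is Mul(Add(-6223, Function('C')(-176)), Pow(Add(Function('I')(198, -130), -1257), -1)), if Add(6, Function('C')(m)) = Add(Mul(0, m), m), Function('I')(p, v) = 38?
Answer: Rational(6405, 1219) ≈ 5.2543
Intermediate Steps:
Function('C')(m) = Add(-6, m) (Function('C')(m) = Add(-6, Add(Mul(0, m), m)) = Add(-6, Add(0, m)) = Add(-6, m))
Mul(Add(-6223, Function('C')(-176)), Pow(Add(Function('I')(198, -130), -1257), -1)) = Mul(Add(-6223, Add(-6, -176)), Pow(Add(38, -1257), -1)) = Mul(Add(-6223, -182), Pow(-1219, -1)) = Mul(-6405, Rational(-1, 1219)) = Rational(6405, 1219)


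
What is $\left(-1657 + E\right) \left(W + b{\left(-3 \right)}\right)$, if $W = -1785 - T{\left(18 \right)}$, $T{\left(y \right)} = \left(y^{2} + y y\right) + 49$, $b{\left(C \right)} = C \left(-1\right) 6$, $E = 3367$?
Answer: $-4213440$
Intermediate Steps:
$b{\left(C \right)} = - 6 C$ ($b{\left(C \right)} = - C 6 = - 6 C$)
$T{\left(y \right)} = 49 + 2 y^{2}$ ($T{\left(y \right)} = \left(y^{2} + y^{2}\right) + 49 = 2 y^{2} + 49 = 49 + 2 y^{2}$)
$W = -2482$ ($W = -1785 - \left(49 + 2 \cdot 18^{2}\right) = -1785 - \left(49 + 2 \cdot 324\right) = -1785 - \left(49 + 648\right) = -1785 - 697 = -2482$)
$\left(-1657 + E\right) \left(W + b{\left(-3 \right)}\right) = \left(-1657 + 3367\right) \left(-2482 - -18\right) = 1710 \left(-2482 + 18\right) = 1710 \left(-2464\right) = -4213440$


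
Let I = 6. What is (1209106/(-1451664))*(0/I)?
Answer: 0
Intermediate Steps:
(1209106/(-1451664))*(0/I) = (1209106/(-1451664))*(0/6) = (1209106*(-1/1451664))*(0*(1/6)) = -604553/725832*0 = 0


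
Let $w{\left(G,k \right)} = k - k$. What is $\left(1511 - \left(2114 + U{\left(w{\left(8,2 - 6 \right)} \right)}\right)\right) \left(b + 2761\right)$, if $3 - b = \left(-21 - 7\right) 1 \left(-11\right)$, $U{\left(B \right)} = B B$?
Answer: $-1480968$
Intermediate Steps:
$w{\left(G,k \right)} = 0$
$U{\left(B \right)} = B^{2}$
$b = -305$ ($b = 3 - \left(-21 - 7\right) 1 \left(-11\right) = 3 - \left(-28\right) \left(-11\right) = 3 - 308 = -305$)
$\left(1511 - \left(2114 + U{\left(w{\left(8,2 - 6 \right)} \right)}\right)\right) \left(b + 2761\right) = \left(1511 - 2114\right) \left(-305 + 2761\right) = \left(1511 - 2114\right) 2456 = \left(-603\right) 2456 = -1480968$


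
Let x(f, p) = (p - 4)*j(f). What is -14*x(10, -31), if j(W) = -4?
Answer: -1960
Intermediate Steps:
x(f, p) = 16 - 4*p (x(f, p) = (p - 4)*(-4) = (-4 + p)*(-4) = 16 - 4*p)
-14*x(10, -31) = -14*(16 - 4*(-31)) = -14*(16 + 124) = -14*140 = -1960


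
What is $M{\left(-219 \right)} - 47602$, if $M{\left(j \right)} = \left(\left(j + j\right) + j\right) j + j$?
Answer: $96062$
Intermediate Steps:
$M{\left(j \right)} = j + 3 j^{2}$ ($M{\left(j \right)} = \left(2 j + j\right) j + j = 3 j j + j = 3 j^{2} + j = j + 3 j^{2}$)
$M{\left(-219 \right)} - 47602 = - 219 \left(1 + 3 \left(-219\right)\right) - 47602 = - 219 \left(1 - 657\right) - 47602 = \left(-219\right) \left(-656\right) - 47602 = 143664 - 47602 = 96062$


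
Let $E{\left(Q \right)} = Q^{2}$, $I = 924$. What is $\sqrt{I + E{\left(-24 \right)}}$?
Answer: $10 \sqrt{15} \approx 38.73$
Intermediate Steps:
$\sqrt{I + E{\left(-24 \right)}} = \sqrt{924 + \left(-24\right)^{2}} = \sqrt{924 + 576} = \sqrt{1500} = 10 \sqrt{15}$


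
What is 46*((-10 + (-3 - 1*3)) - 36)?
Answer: -2392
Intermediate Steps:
46*((-10 + (-3 - 1*3)) - 36) = 46*((-10 + (-3 - 3)) - 36) = 46*((-10 - 6) - 36) = 46*(-16 - 36) = 46*(-52) = -2392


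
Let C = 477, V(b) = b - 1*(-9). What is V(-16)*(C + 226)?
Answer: -4921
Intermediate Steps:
V(b) = 9 + b (V(b) = b + 9 = 9 + b)
V(-16)*(C + 226) = (9 - 16)*(477 + 226) = -7*703 = -4921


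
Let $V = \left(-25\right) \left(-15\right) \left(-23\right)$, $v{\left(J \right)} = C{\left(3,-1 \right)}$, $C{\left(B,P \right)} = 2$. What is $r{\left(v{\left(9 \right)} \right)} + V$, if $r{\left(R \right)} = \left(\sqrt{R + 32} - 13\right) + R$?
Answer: $-8636 + \sqrt{34} \approx -8630.2$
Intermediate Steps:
$v{\left(J \right)} = 2$
$V = -8625$ ($V = 375 \left(-23\right) = -8625$)
$r{\left(R \right)} = -13 + R + \sqrt{32 + R}$ ($r{\left(R \right)} = \left(\sqrt{32 + R} - 13\right) + R = \left(-13 + \sqrt{32 + R}\right) + R = -13 + R + \sqrt{32 + R}$)
$r{\left(v{\left(9 \right)} \right)} + V = \left(-13 + 2 + \sqrt{32 + 2}\right) - 8625 = \left(-13 + 2 + \sqrt{34}\right) - 8625 = \left(-11 + \sqrt{34}\right) - 8625 = -8636 + \sqrt{34}$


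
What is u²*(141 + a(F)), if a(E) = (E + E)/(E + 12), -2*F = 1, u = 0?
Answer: 0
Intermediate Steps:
F = -½ (F = -½*1 = -½ ≈ -0.50000)
a(E) = 2*E/(12 + E) (a(E) = (2*E)/(12 + E) = 2*E/(12 + E))
u²*(141 + a(F)) = 0²*(141 + 2*(-½)/(12 - ½)) = 0*(141 + 2*(-½)/(23/2)) = 0*(141 + 2*(-½)*(2/23)) = 0*(141 - 2/23) = 0*(3241/23) = 0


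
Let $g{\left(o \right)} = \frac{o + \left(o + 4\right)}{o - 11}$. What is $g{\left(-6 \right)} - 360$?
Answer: $- \frac{6112}{17} \approx -359.53$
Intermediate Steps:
$g{\left(o \right)} = \frac{4 + 2 o}{-11 + o}$ ($g{\left(o \right)} = \frac{o + \left(4 + o\right)}{-11 + o} = \frac{4 + 2 o}{-11 + o}$)
$g{\left(-6 \right)} - 360 = \frac{2 \left(2 - 6\right)}{-11 - 6} - 360 = 2 \frac{1}{-17} \left(-4\right) - 360 = 2 \left(- \frac{1}{17}\right) \left(-4\right) - 360 = \frac{8}{17} - 360 = - \frac{6112}{17}$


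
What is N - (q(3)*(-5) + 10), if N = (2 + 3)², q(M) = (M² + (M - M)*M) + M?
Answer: 75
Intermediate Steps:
q(M) = M + M² (q(M) = (M² + 0*M) + M = (M² + 0) + M = M² + M = M + M²)
N = 25 (N = 5² = 25)
N - (q(3)*(-5) + 10) = 25 - ((3*(1 + 3))*(-5) + 10) = 25 - ((3*4)*(-5) + 10) = 25 - (12*(-5) + 10) = 25 - (-60 + 10) = 25 - 1*(-50) = 25 + 50 = 75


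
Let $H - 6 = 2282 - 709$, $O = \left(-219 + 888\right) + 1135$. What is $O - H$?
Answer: $225$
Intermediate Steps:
$O = 1804$ ($O = 669 + 1135 = 1804$)
$H = 1579$ ($H = 6 + \left(2282 - 709\right) = 6 + 1573 = 1579$)
$O - H = 1804 - 1579 = 225$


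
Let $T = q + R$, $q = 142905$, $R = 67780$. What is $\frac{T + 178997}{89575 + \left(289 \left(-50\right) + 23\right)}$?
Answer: $\frac{194841}{37574} \approx 5.1855$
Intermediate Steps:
$T = 210685$ ($T = 142905 + 67780 = 210685$)
$\frac{T + 178997}{89575 + \left(289 \left(-50\right) + 23\right)} = \frac{210685 + 178997}{89575 + \left(289 \left(-50\right) + 23\right)} = \frac{389682}{89575 + \left(-14450 + 23\right)} = \frac{389682}{89575 - 14427} = \frac{389682}{75148} = 389682 \cdot \frac{1}{75148} = \frac{194841}{37574}$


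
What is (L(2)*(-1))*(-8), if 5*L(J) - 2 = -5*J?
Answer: -64/5 ≈ -12.800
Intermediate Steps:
L(J) = ⅖ - J (L(J) = ⅖ + (-5*J)/5 = ⅖ - J)
(L(2)*(-1))*(-8) = ((⅖ - 1*2)*(-1))*(-8) = ((⅖ - 2)*(-1))*(-8) = -8/5*(-1)*(-8) = (8/5)*(-8) = -64/5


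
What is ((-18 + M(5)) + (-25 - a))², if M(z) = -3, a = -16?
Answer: 900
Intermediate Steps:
((-18 + M(5)) + (-25 - a))² = ((-18 - 3) + (-25 - 1*(-16)))² = (-21 + (-25 + 16))² = (-21 - 9)² = (-30)² = 900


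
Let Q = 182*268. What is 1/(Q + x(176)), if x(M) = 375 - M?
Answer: 1/48975 ≈ 2.0419e-5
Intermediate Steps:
Q = 48776
1/(Q + x(176)) = 1/(48776 + (375 - 1*176)) = 1/(48776 + (375 - 176)) = 1/(48776 + 199) = 1/48975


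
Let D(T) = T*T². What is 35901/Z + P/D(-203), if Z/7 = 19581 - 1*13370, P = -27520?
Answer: 43074811681/51957667097 ≈ 0.82904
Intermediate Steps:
Z = 43477 (Z = 7*(19581 - 1*13370) = 7*(19581 - 13370) = 7*6211 = 43477)
D(T) = T³
35901/Z + P/D(-203) = 35901/43477 - 27520/((-203)³) = 35901*(1/43477) - 27520/(-8365427) = 35901/43477 - 27520*(-1/8365427) = 35901/43477 + 27520/8365427 = 43074811681/51957667097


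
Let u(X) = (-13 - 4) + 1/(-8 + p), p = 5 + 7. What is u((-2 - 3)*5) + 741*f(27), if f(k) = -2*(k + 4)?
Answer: -183835/4 ≈ -45959.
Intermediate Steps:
f(k) = -8 - 2*k (f(k) = -2*(4 + k) = -8 - 2*k)
p = 12
u(X) = -67/4 (u(X) = (-13 - 4) + 1/(-8 + 12) = -17 + 1/4 = -67/4)
u((-2 - 3)*5) + 741*f(27) = -67/4 + 741*(-8 - 2*27) = -67/4 + 741*(-8 - 54) = -67/4 + 741*(-62) = -67/4 - 45942 = -183835/4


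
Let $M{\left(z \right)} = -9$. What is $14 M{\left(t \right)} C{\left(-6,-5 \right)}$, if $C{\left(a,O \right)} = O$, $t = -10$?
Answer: $630$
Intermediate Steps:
$14 M{\left(t \right)} C{\left(-6,-5 \right)} = 14 \left(-9\right) \left(-5\right) = \left(-126\right) \left(-5\right) = 630$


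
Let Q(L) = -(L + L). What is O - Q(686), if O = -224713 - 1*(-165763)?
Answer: -57578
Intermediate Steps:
O = -58950 (O = -224713 + 165763 = -58950)
Q(L) = -2*L
O - Q(686) = -58950 - (-2)*686 = -58950 - 1*(-1372) = -58950 + 1372 = -57578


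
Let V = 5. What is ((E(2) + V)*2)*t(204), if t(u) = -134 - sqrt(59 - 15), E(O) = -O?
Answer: -804 - 12*sqrt(11) ≈ -843.80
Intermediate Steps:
t(u) = -134 - 2*sqrt(11) (t(u) = -134 - sqrt(44) = -134 - 2*sqrt(11))
((E(2) + V)*2)*t(204) = ((-1*2 + 5)*2)*(-134 - 2*sqrt(11)) = ((-2 + 5)*2)*(-134 - 2*sqrt(11)) = (3*2)*(-134 - 2*sqrt(11)) = 6*(-134 - 2*sqrt(11)) = -804 - 12*sqrt(11)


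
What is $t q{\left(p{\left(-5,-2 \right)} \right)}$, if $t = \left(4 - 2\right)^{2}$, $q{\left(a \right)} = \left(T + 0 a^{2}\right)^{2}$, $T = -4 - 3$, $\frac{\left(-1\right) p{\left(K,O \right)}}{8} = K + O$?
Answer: $196$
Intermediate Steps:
$p{\left(K,O \right)} = - 8 K - 8 O$ ($p{\left(K,O \right)} = - 8 \left(K + O\right) = - 8 K - 8 O$)
$T = -7$ ($T = -4 - 3 = -7$)
$q{\left(a \right)} = 49$ ($q{\left(a \right)} = \left(-7 + 0 a^{2}\right)^{2} = \left(-7 + 0\right)^{2} = \left(-7\right)^{2} = 49$)
$t = 4$ ($t = 2^{2} = 4$)
$t q{\left(p{\left(-5,-2 \right)} \right)} = 4 \cdot 49 = 196$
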